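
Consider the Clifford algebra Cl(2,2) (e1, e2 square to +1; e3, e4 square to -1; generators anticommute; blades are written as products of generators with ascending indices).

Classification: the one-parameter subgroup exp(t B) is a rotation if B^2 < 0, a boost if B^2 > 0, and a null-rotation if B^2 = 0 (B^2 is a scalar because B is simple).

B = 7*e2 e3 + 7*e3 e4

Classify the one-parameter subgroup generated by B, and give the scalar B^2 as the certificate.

B^2 term by term: the squares give (7)^2*(e2 e3)^2 + (7)^2*(e3 e4)^2 = 49*(+1) + 49*(-1) = 0 (each basis 2-blade squares to minus the product of its generators' squares); cross terms between blades sharing an index anticommute and cancel. So B^2 = 0.
Answer: null-rotation, certificate B^2 = 0. The invariant at work: B^2 = 0 is unchanged by conjugation, hence its sign classifies the subgroup whatever basis B is written in.


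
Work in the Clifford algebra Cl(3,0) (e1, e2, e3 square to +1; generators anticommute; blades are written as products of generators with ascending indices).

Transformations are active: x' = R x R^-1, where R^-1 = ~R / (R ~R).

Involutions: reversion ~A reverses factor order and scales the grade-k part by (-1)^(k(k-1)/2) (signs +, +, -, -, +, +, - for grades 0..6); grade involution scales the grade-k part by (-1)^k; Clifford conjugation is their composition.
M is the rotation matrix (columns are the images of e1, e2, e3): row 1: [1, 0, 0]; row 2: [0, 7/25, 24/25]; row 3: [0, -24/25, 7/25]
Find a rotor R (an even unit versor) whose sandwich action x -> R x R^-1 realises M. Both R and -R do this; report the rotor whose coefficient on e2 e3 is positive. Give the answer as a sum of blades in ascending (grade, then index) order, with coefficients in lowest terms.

Method: write R = a + b12*e1 e2 + b13*e1 e3 + b23*e2 e3 with a^2 + b12^2 + b13^2 + b23^2 = 1 (so R^-1 = ~R). Expanding the columns R e_j ~R gives tr M = 4a^2 - 1 and, from the antisymmetric part, M21 - M12 = -4a*b12, M13 - M31 = 4a*b13, M32 - M23 = -4a*b23.
Here tr M = 39/25, so a^2 = (1 + tr M)/4 = 16/25 and a = ±4/5. Taking a = 4/5: M21 - M12 = 0, M13 - M31 = 0, M32 - M23 = -48/25, giving b12 = 0, b13 = 0, b23 = 3/5, i.e. R = 4/5 + 3/5*e2 e3.
Its e2 e3 coefficient is already positive.
Answer: 4/5 + 3/5*e2 e3. Uniqueness: Spin(3) -> SO(3) maps R and -R to the same rotation of trace 39/25; fixing the sign of the e2 e3 coefficient removes the ambiguity.


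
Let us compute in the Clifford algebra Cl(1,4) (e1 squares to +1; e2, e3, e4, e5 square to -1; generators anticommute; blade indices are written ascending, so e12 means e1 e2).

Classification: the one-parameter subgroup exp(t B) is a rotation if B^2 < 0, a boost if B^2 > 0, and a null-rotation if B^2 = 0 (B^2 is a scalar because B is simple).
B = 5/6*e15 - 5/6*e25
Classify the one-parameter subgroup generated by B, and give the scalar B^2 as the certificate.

B^2 term by term: the squares give (5/6)^2*(e15)^2 + (-5/6)^2*(e25)^2 = 25/36*(+1) + 25/36*(-1) = 0 (each basis 2-blade squares to minus the product of its generators' squares); cross terms between blades sharing an index anticommute and cancel. So B^2 = 0.
Answer: null-rotation, certificate B^2 = 0. The class reads off the invariant scalar 0 directly.


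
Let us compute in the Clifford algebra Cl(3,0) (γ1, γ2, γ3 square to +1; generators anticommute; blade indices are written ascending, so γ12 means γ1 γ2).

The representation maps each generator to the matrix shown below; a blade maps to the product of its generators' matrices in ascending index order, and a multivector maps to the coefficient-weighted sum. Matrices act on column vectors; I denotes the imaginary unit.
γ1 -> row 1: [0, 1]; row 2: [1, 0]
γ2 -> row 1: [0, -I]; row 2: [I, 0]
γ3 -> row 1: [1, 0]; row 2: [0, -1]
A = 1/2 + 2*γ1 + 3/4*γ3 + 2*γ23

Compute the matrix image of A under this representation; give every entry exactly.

Bivector images (products of the table entries): rho(γ23) = rho(γ2)rho(γ3) = row 1: [0, I]; row 2: [I, 0].
M = (1/2)*1 + (2)*rho(γ1) + (3/4)*rho(γ3) + (2)*rho(γ23), summed entrywise (1 is the identity matrix):
Answer: row 1: [5/4, 2 + 2*I]; row 2: [2 + 2*I, -1/4]


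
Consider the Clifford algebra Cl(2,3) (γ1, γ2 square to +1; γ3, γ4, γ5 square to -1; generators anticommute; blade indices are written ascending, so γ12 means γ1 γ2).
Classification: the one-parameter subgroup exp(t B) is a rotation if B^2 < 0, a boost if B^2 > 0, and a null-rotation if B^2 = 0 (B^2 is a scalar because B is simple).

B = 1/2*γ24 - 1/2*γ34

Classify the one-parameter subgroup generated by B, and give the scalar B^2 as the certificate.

B^2 term by term: the squares give (1/2)^2*(γ24)^2 + (-1/2)^2*(γ34)^2 = 1/4*(+1) + 1/4*(-1) = 0 (each basis 2-blade squares to minus the product of its generators' squares); cross terms between blades sharing an index anticommute and cancel. So B^2 = 0.
Answer: null-rotation, certificate B^2 = 0. The scalar 0 is the complete invariant here: its sign names the subgroup type.


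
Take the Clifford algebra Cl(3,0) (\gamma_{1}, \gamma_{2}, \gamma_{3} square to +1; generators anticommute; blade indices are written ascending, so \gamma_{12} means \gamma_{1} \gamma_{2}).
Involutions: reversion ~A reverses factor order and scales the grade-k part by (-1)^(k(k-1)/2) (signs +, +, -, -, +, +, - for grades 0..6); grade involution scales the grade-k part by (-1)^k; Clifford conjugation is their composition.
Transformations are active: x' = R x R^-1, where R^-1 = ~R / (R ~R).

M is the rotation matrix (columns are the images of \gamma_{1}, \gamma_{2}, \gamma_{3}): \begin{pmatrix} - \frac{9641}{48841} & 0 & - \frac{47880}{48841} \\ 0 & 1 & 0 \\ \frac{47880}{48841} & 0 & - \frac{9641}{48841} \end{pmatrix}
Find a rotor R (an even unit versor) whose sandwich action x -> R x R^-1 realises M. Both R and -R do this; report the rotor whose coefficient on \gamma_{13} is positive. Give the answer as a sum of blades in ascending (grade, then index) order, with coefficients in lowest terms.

Method: write R = a + b12*\gamma_{12} + b13*\gamma_{13} + b23*\gamma_{23} with a^2 + b12^2 + b13^2 + b23^2 = 1 (so R^-1 = ~R). Expanding the columns R e_j ~R gives tr M = 4a^2 - 1 and, from the antisymmetric part, M21 - M12 = -4a*b12, M13 - M31 = 4a*b13, M32 - M23 = -4a*b23.
Here tr M = \frac{29559}{48841}, so a^2 = (1 + tr M)/4 = \frac{19600}{48841} and a = ±\frac{140}{221}. Taking a = \frac{140}{221}: M21 - M12 = 0, M13 - M31 = -\frac{95760}{48841}, M32 - M23 = 0, giving b12 = 0, b13 = -\frac{171}{221}, b23 = 0, i.e. R = \frac{140}{221} - \frac{171}{221} \gamma_{13}.
Its \gamma_{13} coefficient is negative, so report the other preimage -R.
Answer: -\frac{140}{221} + \frac{171}{221} \gamma_{13}. Note: both R and -R realise this M (trace \frac{29559}{48841}); the covering map identifies them, and the \gamma_{13}-coefficient sign is the tie-breaker.


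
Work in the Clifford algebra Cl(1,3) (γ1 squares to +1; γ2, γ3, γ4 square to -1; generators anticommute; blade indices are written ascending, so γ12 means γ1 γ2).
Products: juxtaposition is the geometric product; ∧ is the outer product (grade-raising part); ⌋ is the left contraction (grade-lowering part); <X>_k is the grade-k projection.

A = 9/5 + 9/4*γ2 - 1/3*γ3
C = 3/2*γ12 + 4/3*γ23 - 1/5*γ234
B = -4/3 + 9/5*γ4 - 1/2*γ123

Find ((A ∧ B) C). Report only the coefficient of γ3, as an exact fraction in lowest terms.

step 1: -12/5 - 3*γ2 + 4/9*γ3 + 81/25*γ4 + 81/20*γ24 - 3/5*γ34 - 9/10*γ123
step 2: -33/10*γ1 + 319/675*γ2 + 46/25*γ3 - 18/5*γ12 + 1179/200*γ14 - 319/125*γ23 - 8/9*γ24 - 6*γ34 + 2/3*γ123 + 243/50*γ124 + 24/5*γ234 - 9/10*γ1234
Answer: 46/25


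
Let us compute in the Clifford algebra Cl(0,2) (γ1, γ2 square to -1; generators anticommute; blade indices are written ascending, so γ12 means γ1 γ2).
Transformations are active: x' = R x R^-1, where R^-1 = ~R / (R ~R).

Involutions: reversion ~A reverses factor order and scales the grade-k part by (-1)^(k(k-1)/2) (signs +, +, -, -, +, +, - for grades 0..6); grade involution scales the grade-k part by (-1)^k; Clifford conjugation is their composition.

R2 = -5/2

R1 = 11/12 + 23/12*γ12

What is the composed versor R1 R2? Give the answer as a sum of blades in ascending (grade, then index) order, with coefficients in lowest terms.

Distribute over the terms of R2 (each basis-blade product reordered to ascending indices, repeated generators contracted through their squares):
R1 (-5/2) = -55/24 - 115/24*γ12
Answer: -55/24 - 115/24*γ12


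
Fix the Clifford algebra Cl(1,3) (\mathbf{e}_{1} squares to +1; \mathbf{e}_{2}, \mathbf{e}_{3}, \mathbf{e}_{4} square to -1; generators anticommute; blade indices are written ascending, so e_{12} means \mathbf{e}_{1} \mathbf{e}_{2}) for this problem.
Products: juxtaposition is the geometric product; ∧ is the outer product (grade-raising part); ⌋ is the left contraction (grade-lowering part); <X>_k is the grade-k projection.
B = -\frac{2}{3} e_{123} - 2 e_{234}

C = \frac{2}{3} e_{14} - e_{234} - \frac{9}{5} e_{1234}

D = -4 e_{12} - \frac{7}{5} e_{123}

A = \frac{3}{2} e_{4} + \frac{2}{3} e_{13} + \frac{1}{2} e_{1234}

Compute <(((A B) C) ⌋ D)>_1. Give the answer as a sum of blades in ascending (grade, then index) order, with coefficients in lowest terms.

step 1: -e_{1} + \frac{4}{9} e_{2} - \frac{1}{3} e_{4} + 3 e_{23} - \frac{4}{3} e_{124} + e_{1234}
step 2: \frac{9}{5} - \frac{11}{9} e_{1} + \frac{8}{9} e_{2} + \frac{12}{5} e_{3} + \frac{7}{3} e_{4} + \frac{4}{3} e_{13} + \frac{27}{5} e_{14} + \frac{1}{3} e_{23} + \frac{4}{9} e_{34} + \frac{3}{5} e_{123} - \frac{8}{27} e_{124} - \frac{4}{5} e_{134} + \frac{9}{5} e_{234} + 3 e_{1234}
step 3: \frac{21}{25} - \frac{139}{45} e_{1} + \frac{304}{45} e_{2} - \frac{96}{25} e_{12} - \frac{56}{45} e_{13} + \frac{77}{45} e_{23} - \frac{63}{25} e_{123}
step 4: -\frac{139}{45} e_{1} + \frac{304}{45} e_{2}
Answer: -\frac{139}{45} e_{1} + \frac{304}{45} e_{2}


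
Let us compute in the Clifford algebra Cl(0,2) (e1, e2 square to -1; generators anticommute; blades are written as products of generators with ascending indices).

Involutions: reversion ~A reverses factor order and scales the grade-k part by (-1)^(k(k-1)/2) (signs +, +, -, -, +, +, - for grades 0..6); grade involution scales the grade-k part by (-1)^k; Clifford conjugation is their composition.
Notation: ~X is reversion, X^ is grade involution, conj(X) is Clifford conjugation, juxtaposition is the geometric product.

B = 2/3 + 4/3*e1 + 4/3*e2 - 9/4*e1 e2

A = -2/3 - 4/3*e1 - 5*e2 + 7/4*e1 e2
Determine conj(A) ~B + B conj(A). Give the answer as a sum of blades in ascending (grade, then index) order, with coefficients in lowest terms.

first term: -713/144 + 163/12*e1 - 26/9*e2 - 68/9*e1 e2
second term: -1847/144 + 107/12*e1 + 16/9*e2 + 47/9*e1 e2
Answer: -160/9 + 45/2*e1 - 10/9*e2 - 7/3*e1 e2


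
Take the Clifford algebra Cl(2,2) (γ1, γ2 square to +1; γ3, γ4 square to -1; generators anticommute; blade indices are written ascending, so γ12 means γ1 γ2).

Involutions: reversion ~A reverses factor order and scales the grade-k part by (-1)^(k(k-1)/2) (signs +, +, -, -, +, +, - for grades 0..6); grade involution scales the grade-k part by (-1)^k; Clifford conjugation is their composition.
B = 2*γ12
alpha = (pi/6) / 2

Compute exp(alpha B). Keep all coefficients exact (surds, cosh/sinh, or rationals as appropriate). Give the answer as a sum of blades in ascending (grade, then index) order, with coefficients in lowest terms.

B^2 = (2)^2*(γ12)^2 = 4*(-1) = -4 (a basis 2-blade squares to minus the product of its generators' squares).
B^2 = -4 — since the square is negative, the closed form is circular: l = 2, alpha*l = pi/6, so exp(alpha B) = cos(pi/6) + (sin(pi/6)/2)*B = sqrt(3)/2 + (1/4)*B.
Answer: sqrt(3)/2 + 1/2*γ12


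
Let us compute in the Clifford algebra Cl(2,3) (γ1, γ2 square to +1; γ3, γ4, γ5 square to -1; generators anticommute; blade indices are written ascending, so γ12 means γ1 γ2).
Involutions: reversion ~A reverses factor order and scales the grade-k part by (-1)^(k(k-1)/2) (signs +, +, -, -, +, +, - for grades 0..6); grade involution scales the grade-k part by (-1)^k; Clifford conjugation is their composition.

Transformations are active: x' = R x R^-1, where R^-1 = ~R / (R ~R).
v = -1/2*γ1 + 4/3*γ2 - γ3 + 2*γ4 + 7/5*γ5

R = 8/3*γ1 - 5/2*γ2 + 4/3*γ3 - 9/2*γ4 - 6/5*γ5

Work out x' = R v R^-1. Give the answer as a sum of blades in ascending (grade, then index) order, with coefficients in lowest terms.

~R = 8/3*γ1 - 5/2*γ2 + 4/3*γ3 - 9/2*γ4 - 6/5*γ5, and R ~R = -758/75, so R^-1 = ~R / (-758/75).
R v = 551/75 + 83/36*γ12 - 2*γ13 + 37/12*γ14 + 47/15*γ15 + 13/18*γ23 + γ24 - 19/10*γ25 - 11/6*γ34 + 2/3*γ35 - 39/10*γ45
Answer: -7679/2274*γ1 + 5233/2274*γ2 - 1067/1137*γ3 + 3443/758*γ4 + 653/1895*γ5


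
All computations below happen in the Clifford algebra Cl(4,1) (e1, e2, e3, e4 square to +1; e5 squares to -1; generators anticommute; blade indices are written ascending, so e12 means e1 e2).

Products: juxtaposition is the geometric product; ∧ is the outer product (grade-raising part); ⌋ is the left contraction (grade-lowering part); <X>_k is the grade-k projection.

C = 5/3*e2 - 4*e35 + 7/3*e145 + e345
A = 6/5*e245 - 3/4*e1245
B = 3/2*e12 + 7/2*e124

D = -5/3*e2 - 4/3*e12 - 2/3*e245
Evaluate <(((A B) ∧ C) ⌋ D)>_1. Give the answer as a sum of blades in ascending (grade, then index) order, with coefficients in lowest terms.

step 1: -21/8*e5 + 21/5*e15 + 9/8*e45 - 9/5*e145
step 2: 35/8*e25 - 7*e125 + 15/8*e245 - 3*e1245
step 3: -5/4 + 35/12*e4
step 4: 35/12*e4
Answer: 35/12*e4


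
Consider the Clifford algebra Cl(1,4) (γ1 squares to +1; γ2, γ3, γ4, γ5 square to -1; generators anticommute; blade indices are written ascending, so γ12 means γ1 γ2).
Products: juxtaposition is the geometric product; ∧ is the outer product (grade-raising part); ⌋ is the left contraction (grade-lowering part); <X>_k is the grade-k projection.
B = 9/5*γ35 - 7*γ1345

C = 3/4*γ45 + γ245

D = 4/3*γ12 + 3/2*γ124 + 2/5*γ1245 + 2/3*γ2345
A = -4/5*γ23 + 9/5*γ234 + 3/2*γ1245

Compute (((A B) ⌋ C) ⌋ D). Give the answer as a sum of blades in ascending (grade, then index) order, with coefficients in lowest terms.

step 1: -21/2*γ23 + 36/25*γ25 - 63/5*γ125 + 81/25*γ245 - 27/10*γ1234 - 28/5*γ1245
step 2: 81/25 + 36/25*γ4
step 3: 54/25*γ12 + 243/50*γ124 - 72/125*γ125 - 24/25*γ235 + 162/125*γ1245 + 54/25*γ2345
Answer: 54/25*γ12 + 243/50*γ124 - 72/125*γ125 - 24/25*γ235 + 162/125*γ1245 + 54/25*γ2345


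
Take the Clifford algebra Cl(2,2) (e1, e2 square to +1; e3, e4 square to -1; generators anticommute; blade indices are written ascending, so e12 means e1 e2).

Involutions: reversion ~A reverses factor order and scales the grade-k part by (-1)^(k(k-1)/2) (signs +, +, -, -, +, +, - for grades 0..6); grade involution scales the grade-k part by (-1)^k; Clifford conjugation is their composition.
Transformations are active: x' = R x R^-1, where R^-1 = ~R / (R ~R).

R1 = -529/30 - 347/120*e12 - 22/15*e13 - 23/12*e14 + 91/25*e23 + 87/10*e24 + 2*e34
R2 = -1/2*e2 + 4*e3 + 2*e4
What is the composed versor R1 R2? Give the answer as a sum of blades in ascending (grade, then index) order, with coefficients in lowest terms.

Distribute over the terms of R2 (each basis-blade product reordered to ascending indices, repeated generators contracted through their squares):
R1 (-1/2*e2) = 347/240*e1 + 529/60*e2 + 91/50*e3 + 87/20*e4 - 11/15*e123 - 23/24*e124 - e234
R1 (4*e3) = 88/15*e1 - 364/25*e2 - 1058/15*e3 + 8*e4 - 347/30*e123 + 23/3*e134 - 174/5*e234
R1 (2*e4) = 23/6*e1 - 87/5*e2 - 4*e3 - 529/15*e4 - 347/60*e124 - 44/15*e134 + 182/25*e234
Summing the partial products and collecting blades:
Answer: 535/48*e1 - 6943/300*e2 - 10907/150*e3 - 275/12*e4 - 123/10*e123 - 809/120*e124 + 71/15*e134 - 713/25*e234


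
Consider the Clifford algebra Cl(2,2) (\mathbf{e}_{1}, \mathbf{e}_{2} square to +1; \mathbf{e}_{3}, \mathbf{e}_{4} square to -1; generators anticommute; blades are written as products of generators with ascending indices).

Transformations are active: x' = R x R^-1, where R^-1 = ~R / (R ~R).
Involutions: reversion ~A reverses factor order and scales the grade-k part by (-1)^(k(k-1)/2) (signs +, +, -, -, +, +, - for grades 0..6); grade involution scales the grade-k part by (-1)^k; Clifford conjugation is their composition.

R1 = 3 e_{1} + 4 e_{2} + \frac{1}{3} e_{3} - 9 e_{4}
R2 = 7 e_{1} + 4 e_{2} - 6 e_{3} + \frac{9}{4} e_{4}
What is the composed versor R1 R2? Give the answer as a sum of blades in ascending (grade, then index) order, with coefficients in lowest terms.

Distribute over the terms of R1 (each basis-blade product reordered to ascending indices, repeated generators contracted through their squares):
(3 e_{1}) R2 = 21 + 12 e_{1} e_{2} - 18 e_{1} e_{3} + \frac{27}{4} e_{1} e_{4}
(4 e_{2}) R2 = 16 - 28 e_{1} e_{2} - 24 e_{2} e_{3} + 9 e_{2} e_{4}
(\frac{1}{3} e_{3}) R2 = 2 - \frac{7}{3} e_{1} e_{3} - \frac{4}{3} e_{2} e_{3} + \frac{3}{4} e_{3} e_{4}
(-9 e_{4}) R2 = \frac{81}{4} + 63 e_{1} e_{4} + 36 e_{2} e_{4} - 54 e_{3} e_{4}
Summing the partial products and collecting blades:
Answer: \frac{237}{4} - 16 e_{1} e_{2} - \frac{61}{3} e_{1} e_{3} + \frac{279}{4} e_{1} e_{4} - \frac{76}{3} e_{2} e_{3} + 45 e_{2} e_{4} - \frac{213}{4} e_{3} e_{4}


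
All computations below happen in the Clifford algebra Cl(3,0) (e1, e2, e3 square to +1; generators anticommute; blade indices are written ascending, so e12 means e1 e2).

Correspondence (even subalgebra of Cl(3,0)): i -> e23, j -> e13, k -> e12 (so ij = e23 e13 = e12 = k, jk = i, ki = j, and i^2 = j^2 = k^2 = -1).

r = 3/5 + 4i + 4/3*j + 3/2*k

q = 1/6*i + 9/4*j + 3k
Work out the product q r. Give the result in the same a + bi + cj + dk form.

In blades: q = 3*e12 + 9/4*e13 + 1/6*e23, r = 3/5 + 3/2*e12 + 4/3*e13 + 4*e23.
Distribute q over r term by term (generator squares from the signature, products reordered to ascending indices): (3*e12)*r = -9/2 + 9/5*e12 + 12*e13 - 4*e23; (9/4*e13)*r = -3 - 9*e12 + 27/20*e13 + 27/8*e23; (1/6*e23)*r = -2/3 + 2/9*e12 - 1/4*e13 + 1/10*e23.
Sum: -49/6 - 314/45*e12 + 131/10*e13 - 21/40*e23; translating back through the correspondence:
Answer: -49/6 - 21/40*i + 131/10*j - 314/45*k


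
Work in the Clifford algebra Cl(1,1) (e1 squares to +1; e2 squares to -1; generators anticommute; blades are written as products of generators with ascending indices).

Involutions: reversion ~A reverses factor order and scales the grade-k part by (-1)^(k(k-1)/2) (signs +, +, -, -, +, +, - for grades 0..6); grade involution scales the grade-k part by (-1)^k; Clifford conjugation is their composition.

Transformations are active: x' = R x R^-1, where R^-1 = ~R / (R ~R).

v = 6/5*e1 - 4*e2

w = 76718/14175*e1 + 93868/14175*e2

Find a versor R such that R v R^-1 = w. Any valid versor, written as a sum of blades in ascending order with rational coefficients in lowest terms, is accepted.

Key observation: q(v) = q(w) = -364/25 (sandwiches preserve the norm), so R = v + w = 93728/14175*e1 + 37168/14175*e2 works whenever it is invertible — the component of v along it is kept and (v - w)/2 reverses, sending v to w.
Answer: 93728/14175*e1 + 37168/14175*e2


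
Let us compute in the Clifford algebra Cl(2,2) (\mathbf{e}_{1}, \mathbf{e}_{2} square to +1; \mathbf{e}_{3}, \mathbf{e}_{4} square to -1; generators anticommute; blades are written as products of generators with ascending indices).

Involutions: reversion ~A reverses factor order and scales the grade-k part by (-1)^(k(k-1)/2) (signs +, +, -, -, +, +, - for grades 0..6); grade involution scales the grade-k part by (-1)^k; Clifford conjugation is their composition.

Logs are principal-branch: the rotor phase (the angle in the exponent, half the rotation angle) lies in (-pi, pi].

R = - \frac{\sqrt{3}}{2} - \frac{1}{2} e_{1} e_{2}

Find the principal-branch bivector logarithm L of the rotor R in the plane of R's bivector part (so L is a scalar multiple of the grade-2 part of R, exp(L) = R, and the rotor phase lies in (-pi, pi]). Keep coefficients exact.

The scalar part of R is - \frac{\sqrt{3}}{2}, which fixes the principal-branch rotor phase; the unit plane is then the bivector part divided by the sine of that phase, and L is that plane scaled by the phase.
Concretely: cos(phase) = - \frac{\sqrt{3}}{2} gives phase = ±\frac{5 \pi}{6}, and since phase/sin(phase) is even the sign is immaterial: L = (phase/sin(phase)) * <R>_2 = (\frac{5 \pi}{3}) * <R>_2.
Answer: - \frac{5 \pi}{6} e_{1} e_{2}


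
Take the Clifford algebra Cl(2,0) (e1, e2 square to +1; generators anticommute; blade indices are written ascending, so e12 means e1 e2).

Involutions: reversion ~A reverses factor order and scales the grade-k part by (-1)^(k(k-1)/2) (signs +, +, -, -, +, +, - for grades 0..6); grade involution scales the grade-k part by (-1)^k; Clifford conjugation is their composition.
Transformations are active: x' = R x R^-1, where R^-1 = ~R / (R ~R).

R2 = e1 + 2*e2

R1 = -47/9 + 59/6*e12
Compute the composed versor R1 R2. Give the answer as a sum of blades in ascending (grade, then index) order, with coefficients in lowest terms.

Distribute over the terms of R1 (each basis-blade product reordered to ascending indices, repeated generators contracted through their squares):
(-47/9) R2 = -47/9*e1 - 94/9*e2
(59/6*e12) R2 = 59/3*e1 - 59/6*e2
Summing the partial products and collecting blades:
Answer: 130/9*e1 - 365/18*e2


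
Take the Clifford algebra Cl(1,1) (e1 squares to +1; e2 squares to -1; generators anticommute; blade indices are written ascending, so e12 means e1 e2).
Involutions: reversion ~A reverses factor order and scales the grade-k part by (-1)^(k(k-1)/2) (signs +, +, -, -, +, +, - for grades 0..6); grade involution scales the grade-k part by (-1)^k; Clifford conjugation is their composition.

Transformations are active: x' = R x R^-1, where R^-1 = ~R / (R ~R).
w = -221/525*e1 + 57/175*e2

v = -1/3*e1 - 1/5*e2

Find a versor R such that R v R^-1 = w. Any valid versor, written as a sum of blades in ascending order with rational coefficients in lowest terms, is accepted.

Take R = v + w = -132/175*e1 + 22/175*e2. Because q(v) = q(w) = 16/225, conjugation by R sends v exactly to w.
Answer: -132/175*e1 + 22/175*e2


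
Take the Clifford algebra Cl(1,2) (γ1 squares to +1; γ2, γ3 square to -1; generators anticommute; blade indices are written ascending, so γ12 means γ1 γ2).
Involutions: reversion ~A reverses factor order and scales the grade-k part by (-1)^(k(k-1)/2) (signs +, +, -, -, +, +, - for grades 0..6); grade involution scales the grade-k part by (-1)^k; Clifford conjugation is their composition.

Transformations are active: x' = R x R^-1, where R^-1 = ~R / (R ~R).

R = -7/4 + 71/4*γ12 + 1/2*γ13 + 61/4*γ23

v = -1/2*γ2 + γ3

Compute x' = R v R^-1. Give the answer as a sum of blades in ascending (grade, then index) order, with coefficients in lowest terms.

~R = -7/4 - 71/4*γ12 - 1/2*γ13 - 61/4*γ23, and R ~R = -1275/16, so R^-1 = ~R / (-1275/16).
R v = 67/8*γ1 - 115/8*γ2 - 75/8*γ3 + 18*γ123
Answer: -1663/255*γ1 - 911/2550*γ2 + 2808/425*γ3


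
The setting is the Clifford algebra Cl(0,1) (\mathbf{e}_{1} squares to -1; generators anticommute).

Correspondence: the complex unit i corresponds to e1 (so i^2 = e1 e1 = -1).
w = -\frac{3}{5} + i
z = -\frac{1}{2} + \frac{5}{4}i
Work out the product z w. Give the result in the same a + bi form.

In blades: z = -\frac{1}{2} + \frac{5}{4} e_{1}, w = -\frac{3}{5} + e_{1}.
Distribute z over w term by term (generator squares from the signature, products reordered to ascending indices): (-\frac{1}{2})*w = \frac{3}{10} - \frac{1}{2} e_{1}; (\frac{5}{4} e_{1})*w = -\frac{5}{4} - \frac{3}{4} e_{1}.
Sum: -\frac{19}{20} - \frac{5}{4} e_{1}; translating back through the correspondence:
Answer: -\frac{19}{20} - \frac{5}{4}i


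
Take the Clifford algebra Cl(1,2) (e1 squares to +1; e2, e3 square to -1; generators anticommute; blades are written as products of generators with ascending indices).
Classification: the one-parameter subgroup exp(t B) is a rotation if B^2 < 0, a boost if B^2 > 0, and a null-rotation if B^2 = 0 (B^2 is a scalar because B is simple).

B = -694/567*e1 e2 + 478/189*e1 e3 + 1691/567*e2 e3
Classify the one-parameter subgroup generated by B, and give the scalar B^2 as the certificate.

B^2 term by term: the squares give (-694/567)^2*(e1 e2)^2 + (478/189)^2*(e1 e3)^2 + (1691/567)^2*(e2 e3)^2 = 481636/321489*(+1) + 228484/35721*(+1) + 2859481/321489*(-1) = -1 (each basis 2-blade squares to minus the product of its generators' squares); cross terms between blades sharing an index anticommute and cancel. So B^2 = -1.
Answer: rotation, certificate B^2 = -1. Key observation: B^2 = -1 is a conjugation invariant, so its sign decides the class regardless of the surface form of B.


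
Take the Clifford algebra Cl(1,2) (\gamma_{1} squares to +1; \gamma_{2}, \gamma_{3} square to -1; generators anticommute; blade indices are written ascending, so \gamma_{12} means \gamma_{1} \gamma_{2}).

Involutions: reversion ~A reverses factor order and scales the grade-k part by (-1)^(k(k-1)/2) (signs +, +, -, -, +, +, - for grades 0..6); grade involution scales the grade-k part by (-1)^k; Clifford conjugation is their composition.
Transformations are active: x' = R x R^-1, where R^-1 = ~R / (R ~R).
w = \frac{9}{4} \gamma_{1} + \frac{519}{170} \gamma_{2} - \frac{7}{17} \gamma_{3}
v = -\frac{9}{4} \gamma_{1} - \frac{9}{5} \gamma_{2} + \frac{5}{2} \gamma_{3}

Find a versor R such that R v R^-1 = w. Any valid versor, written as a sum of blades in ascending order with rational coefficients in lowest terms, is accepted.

Since q(v) = q(w) = -\frac{1771}{400}, the sum R = v + w = \frac{213}{170} \gamma_{2} + \frac{71}{34} \gamma_{3} does the job whenever invertible.
Answer: \frac{213}{170} \gamma_{2} + \frac{71}{34} \gamma_{3}


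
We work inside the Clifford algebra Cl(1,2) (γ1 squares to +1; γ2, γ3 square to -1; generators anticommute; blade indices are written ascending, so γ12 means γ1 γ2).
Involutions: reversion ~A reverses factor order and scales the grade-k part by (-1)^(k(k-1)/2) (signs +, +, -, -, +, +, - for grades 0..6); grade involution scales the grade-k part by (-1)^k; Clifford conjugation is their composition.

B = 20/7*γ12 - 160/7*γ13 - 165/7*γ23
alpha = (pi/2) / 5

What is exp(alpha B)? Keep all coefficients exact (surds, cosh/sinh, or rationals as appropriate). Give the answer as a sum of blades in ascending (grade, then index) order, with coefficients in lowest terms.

B^2 term by term: the squares give (20/7)^2*(γ12)^2 + (-160/7)^2*(γ13)^2 + (-165/7)^2*(γ23)^2 = 400/49*(+1) + 25600/49*(+1) + 27225/49*(-1) = -25 (each basis 2-blade squares to minus the product of its generators' squares); cross terms between blades sharing an index anticommute and cancel. So B^2 = -25.
B^2 = -25 — circular case — the even/odd split gives cos and sin: l = 5, alpha*l = pi/2, so exp(alpha B) = cos(pi/2) + (sin(pi/2)/5)*B = 0 + (1/5)*B.
Answer: 4/7*γ12 - 32/7*γ13 - 33/7*γ23


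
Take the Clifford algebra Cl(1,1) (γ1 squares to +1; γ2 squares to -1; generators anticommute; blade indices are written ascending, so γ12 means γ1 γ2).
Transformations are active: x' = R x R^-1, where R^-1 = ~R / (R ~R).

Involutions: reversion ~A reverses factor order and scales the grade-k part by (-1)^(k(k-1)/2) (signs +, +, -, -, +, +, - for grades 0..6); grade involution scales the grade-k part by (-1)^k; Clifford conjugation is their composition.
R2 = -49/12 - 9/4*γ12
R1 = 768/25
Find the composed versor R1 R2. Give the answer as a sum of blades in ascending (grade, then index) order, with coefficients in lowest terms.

Distribute over the terms of R1 (each basis-blade product reordered to ascending indices, repeated generators contracted through their squares):
(768/25) R2 = -3136/25 - 1728/25*γ12
Answer: -3136/25 - 1728/25*γ12


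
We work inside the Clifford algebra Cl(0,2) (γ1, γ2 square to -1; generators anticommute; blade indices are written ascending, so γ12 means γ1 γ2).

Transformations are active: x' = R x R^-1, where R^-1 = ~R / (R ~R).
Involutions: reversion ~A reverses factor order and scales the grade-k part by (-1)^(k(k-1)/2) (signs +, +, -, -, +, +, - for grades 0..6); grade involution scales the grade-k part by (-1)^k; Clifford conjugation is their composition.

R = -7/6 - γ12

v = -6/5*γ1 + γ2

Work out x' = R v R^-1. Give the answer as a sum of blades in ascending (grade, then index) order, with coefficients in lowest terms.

~R = -7/6 + γ12, and R ~R = 85/36, so R^-1 = ~R / (85/36).
R v = 12/5*γ1 + 1/30*γ2
Answer: -498/425*γ1 - 439/425*γ2


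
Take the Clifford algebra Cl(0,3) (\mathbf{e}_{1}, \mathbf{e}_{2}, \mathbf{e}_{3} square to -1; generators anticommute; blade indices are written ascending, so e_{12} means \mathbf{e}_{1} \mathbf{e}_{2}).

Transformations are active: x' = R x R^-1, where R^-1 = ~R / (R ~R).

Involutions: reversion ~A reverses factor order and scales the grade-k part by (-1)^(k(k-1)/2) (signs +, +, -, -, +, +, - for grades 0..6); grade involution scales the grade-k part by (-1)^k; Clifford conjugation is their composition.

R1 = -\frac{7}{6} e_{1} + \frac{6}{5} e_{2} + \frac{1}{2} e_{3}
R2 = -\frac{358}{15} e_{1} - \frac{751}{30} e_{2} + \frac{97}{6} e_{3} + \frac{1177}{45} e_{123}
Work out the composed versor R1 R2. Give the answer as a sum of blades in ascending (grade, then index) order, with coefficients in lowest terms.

Distribute over the terms of R1 (each basis-blade product reordered to ascending indices, repeated generators contracted through their squares):
(-\frac{7}{6} e_{1}) R2 = -\frac{1253}{45} + \frac{5257}{180} e_{12} - \frac{679}{36} e_{13} + \frac{8239}{270} e_{23}
(\frac{6}{5} e_{2}) R2 = \frac{751}{25} + \frac{716}{25} e_{12} + \frac{2354}{75} e_{13} + \frac{97}{5} e_{23}
(\frac{1}{2} e_{3}) R2 = -\frac{97}{12} - \frac{1177}{90} e_{12} + \frac{179}{15} e_{13} + \frac{751}{60} e_{23}
Summing the partial products and collecting blades:
Answer: -\frac{5299}{900} + \frac{40291}{900} e_{12} + \frac{22013}{900} e_{13} + \frac{33713}{540} e_{23}


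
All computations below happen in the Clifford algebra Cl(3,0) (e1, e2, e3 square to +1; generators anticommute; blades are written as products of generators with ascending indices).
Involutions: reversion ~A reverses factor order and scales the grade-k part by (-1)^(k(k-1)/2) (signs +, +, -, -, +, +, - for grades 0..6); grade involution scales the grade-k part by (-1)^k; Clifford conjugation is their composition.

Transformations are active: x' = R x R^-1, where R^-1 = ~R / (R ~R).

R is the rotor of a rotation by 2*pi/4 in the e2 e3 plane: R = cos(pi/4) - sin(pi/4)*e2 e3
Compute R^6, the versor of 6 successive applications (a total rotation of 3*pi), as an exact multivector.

Half-angle bookkeeping: 6 applications in e2 e3 add up to rotor phase 6*pi/4 = 3*pi/2, so R^6 = cos(3*pi/2) - sin(3*pi/2)*e2 e3.
cos(3*pi/2) = 0 and sin(3*pi/2) = -1, so R^6 = e2 e3. The net rotation is 1*pi (after discarding 1 full turn, each of which contributes a factor -1 to the rotor); the rotor keeps the half-angle phase exactly.
Answer: e2 e3


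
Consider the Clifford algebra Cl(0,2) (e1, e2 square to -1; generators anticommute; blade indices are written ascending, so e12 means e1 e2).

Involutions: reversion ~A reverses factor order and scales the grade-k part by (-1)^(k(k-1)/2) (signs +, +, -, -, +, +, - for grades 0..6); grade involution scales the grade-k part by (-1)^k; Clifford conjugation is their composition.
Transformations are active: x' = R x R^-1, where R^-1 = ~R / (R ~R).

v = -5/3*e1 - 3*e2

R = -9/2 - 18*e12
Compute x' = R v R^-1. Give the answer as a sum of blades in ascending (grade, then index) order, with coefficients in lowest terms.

~R = -9/2 + 18*e12, and R ~R = 1377/4, so R^-1 = ~R / (1377/4).
R v = -93/2*e1 + 87/2*e2
Answer: 49/17*e1 + 95/51*e2


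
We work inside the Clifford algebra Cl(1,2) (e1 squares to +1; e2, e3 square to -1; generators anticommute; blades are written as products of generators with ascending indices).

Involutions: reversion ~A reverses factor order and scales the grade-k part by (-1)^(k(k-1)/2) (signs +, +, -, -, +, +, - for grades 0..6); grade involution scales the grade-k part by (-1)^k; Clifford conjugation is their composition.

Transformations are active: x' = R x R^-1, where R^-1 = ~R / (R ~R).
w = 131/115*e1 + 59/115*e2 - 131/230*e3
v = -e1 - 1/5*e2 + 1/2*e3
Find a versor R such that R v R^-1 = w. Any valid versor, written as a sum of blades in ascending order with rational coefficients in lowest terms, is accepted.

Why this works: both vectors square to 71/100, so q(v) = q(w) and R = v + w = 16/115*e1 + 36/115*e2 - 8/115*e3 carries v to w — its own direction survives, the complement (v - w)/2 flips.
Answer: 16/115*e1 + 36/115*e2 - 8/115*e3


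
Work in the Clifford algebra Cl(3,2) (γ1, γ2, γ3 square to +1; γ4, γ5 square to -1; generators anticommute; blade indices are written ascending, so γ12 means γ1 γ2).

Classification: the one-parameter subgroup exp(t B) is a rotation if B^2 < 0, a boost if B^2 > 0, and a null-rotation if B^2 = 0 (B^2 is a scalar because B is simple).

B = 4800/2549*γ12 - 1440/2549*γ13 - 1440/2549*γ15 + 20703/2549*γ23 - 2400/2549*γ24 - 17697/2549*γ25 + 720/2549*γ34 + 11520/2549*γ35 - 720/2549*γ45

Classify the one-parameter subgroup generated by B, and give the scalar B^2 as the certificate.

B^2 term by term: the squares give (4800/2549)^2*(γ12)^2 + (-1440/2549)^2*(γ13)^2 + (-1440/2549)^2*(γ15)^2 + (20703/2549)^2*(γ23)^2 + (-2400/2549)^2*(γ24)^2 + (-17697/2549)^2*(γ25)^2 + (720/2549)^2*(γ34)^2 + (11520/2549)^2*(γ35)^2 + (-720/2549)^2*(γ45)^2 = 23040000/6497401*(-1) + 2073600/6497401*(-1) + 2073600/6497401*(+1) + 428614209/6497401*(-1) + 5760000/6497401*(+1) + 313183809/6497401*(+1) + 518400/6497401*(+1) + 132710400/6497401*(+1) + 518400/6497401*(-1) = 0 (each basis 2-blade squares to minus the product of its generators' squares); cross terms between blades sharing an index anticommute and cancel; the commuting (index-disjoint) pairs give grade-4 terms 2*c*c'*(blade product), which cancel blade by blade — γ1234: 6912000/6497401 - 6912000/6497401 = 0; γ1235: 110592000/6497401 - 50967360/6497401 - 59624640/6497401 = 0; γ1245: -6912000/6497401 + 6912000/6497401 = 0; γ1345: 2073600/6497401 - 2073600/6497401 = 0; γ2345: -29812320/6497401 + 55296000/6497401 - 25483680/6497401 = 0 — confirming B is simple. So B^2 = 0.
Answer: null-rotation, certificate B^2 = 0. B^2 = 0 is basis-independent, so its sign is the whole story.


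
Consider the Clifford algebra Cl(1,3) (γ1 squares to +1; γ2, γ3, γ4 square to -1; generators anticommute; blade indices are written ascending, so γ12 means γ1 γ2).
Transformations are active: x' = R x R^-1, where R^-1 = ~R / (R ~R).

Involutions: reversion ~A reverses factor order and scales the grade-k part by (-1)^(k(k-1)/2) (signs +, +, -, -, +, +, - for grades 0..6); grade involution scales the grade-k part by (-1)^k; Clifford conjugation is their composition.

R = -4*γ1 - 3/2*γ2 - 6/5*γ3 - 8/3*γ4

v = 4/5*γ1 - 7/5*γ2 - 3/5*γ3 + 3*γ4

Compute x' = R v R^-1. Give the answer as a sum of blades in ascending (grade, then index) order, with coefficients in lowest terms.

~R = -4*γ1 - 3/2*γ2 - 6/5*γ3 - 8/3*γ4, and R ~R = 4679/900, so R^-1 = ~R / (4679/900).
R v = 99/50 + 34/5*γ12 + 84/25*γ13 - 148/15*γ14 - 39/50*γ23 - 247/30*γ24 - 26/5*γ34
Answer: -89996/23395*γ1 + 6023/23395*γ2 - 7347/23395*γ3 - 23541/4679*γ4


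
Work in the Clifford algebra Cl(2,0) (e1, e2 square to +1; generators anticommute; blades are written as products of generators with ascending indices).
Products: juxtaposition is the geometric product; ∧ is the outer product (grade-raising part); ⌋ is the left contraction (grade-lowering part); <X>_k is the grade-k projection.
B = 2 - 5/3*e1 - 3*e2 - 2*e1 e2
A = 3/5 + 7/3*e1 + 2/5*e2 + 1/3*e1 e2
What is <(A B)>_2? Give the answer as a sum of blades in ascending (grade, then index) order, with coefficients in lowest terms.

step 1: -29/9 + 52/15*e1 - 46/9*e2 - 103/15*e1 e2
step 2: -103/15*e1 e2
Answer: -103/15*e1 e2


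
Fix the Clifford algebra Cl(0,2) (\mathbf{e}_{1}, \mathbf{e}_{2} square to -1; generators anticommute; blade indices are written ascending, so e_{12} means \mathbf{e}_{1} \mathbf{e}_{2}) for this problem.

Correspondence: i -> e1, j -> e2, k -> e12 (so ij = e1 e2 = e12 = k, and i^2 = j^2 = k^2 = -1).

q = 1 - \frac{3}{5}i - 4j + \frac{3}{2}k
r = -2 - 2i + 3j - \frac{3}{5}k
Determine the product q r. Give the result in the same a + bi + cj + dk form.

In blades: q = 1 - \frac{3}{5} e_{1} - 4 e_{2} + \frac{3}{2} e_{12}, r = -2 - 2 e_{1} + 3 e_{2} - \frac{3}{5} e_{12}.
Distribute q over r term by term (generator squares from the signature, products reordered to ascending indices): (1)*r = -2 - 2 e_{1} + 3 e_{2} - \frac{3}{5} e_{12}; (-\frac{3}{5} e_{1})*r = -\frac{6}{5} + \frac{6}{5} e_{1} - \frac{9}{25} e_{2} - \frac{9}{5} e_{12}; (-4 e_{2})*r = 12 + \frac{12}{5} e_{1} + 8 e_{2} - 8 e_{12}; (\frac{3}{2} e_{12})*r = \frac{9}{10} - \frac{9}{2} e_{1} - 3 e_{2} - 3 e_{12}.
Sum: \frac{97}{10} - \frac{29}{10} e_{1} + \frac{191}{25} e_{2} - \frac{67}{5} e_{12}; translating back through the correspondence:
Answer: \frac{97}{10} - \frac{29}{10}i + \frac{191}{25}j - \frac{67}{5}k


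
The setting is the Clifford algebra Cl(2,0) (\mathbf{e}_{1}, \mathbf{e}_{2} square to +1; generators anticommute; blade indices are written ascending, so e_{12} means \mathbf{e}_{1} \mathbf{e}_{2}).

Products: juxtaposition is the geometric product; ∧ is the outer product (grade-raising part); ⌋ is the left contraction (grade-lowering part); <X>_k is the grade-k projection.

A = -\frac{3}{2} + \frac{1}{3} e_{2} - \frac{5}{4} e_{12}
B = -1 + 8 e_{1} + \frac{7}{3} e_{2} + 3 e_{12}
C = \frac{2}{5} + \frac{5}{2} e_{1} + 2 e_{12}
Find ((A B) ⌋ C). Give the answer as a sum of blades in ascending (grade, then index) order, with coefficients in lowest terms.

step 1: \frac{217}{36} - \frac{191}{12} e_{1} + \frac{37}{6} e_{2} - \frac{71}{12} e_{12}
step 2: -\frac{9197}{360} + \frac{197}{72} e_{1} - \frac{191}{6} e_{2} + \frac{217}{18} e_{12}
Answer: -\frac{9197}{360} + \frac{197}{72} e_{1} - \frac{191}{6} e_{2} + \frac{217}{18} e_{12}


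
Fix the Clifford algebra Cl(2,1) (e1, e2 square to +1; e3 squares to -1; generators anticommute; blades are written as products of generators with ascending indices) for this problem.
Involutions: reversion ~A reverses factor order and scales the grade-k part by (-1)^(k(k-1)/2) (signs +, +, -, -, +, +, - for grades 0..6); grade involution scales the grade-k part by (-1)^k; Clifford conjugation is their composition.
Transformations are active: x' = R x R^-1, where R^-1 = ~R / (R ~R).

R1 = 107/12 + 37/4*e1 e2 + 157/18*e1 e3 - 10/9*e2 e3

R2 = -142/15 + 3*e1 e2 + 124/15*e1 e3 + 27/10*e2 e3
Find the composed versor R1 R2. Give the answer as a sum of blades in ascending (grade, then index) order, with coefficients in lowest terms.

Distribute over the terms of R1 (each basis-blade product reordered to ascending indices, repeated generators contracted through their squares):
(107/12) R2 = -7597/90 + 107/4*e1 e2 + 3317/45*e1 e3 + 963/40*e2 e3
(37/4*e1 e2) R2 = -111/4 - 2627/30*e1 e2 + 999/40*e1 e3 - 1147/15*e2 e3
(157/18*e1 e3) R2 = 9734/135 + 471/20*e1 e2 - 11147/135*e1 e3 + 157/6*e2 e3
(-10/9*e2 e3) R2 = -3 + 248/27*e1 e2 + 10/3*e1 e3 + 284/27*e2 e3
Summing the partial products and collecting blades:
Answer: -23251/540 - 3791/135*e1 e2 + 4201/216*e1 e3 - 16963/1080*e2 e3


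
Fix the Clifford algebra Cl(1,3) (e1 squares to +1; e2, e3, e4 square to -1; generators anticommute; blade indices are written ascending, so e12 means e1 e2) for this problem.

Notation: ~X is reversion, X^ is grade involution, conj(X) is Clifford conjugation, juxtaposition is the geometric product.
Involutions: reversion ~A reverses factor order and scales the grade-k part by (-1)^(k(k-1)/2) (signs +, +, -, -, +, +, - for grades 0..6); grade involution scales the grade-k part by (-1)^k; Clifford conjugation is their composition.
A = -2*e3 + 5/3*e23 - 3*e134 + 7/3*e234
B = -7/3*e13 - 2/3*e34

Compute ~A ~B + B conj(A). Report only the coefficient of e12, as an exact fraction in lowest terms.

first term: -20/3*e1 + 14/9*e2 + 25/3*e4 + 35/9*e12 + 10/9*e24 + 49/9*e124
second term: 8/3*e1 + 14/9*e2 + 17/3*e4 + 35/9*e12 + 10/9*e24 - 49/9*e124
Answer: 70/9
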